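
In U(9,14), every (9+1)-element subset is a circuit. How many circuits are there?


In U(9,14), circuits are the (10)-element subsets.
Any set of 10 elements is dependent, and removing any one element gives
an independent set of size 9, so it is a minimal dependent set.
Number of circuits = C(14,10) = 1001.

1001


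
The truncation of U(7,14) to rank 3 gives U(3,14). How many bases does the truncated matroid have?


Truncating U(7,14) to rank 3 gives U(3,14).
Bases of U(3,14) are all 3-element subsets of 14 elements.
Number of bases = C(14,3) = 14! / (3! * 11!) = 364.

364


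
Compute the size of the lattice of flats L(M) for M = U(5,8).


Flats of U(5,8): every subset of size < 5 is a flat, plus E itself.
Count = (8 choose 0) + (8 choose 1) + (8 choose 2) + (8 choose 3) + (8 choose 4) + 1
     = 1 + 8 + 28 + 56 + 70 + 1
     = 164.

164


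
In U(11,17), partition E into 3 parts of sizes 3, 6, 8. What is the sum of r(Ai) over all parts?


r(Ai) = min(|Ai|, 11) for each part.
Sum = min(3,11) + min(6,11) + min(8,11)
    = 3 + 6 + 8
    = 17.

17


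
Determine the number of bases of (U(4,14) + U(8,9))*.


(M1+M2)* = M1* + M2*.
M1* = U(10,14), bases: C(14,10) = 1001.
M2* = U(1,9), bases: C(9,1) = 9.
|B(M*)| = 1001 * 9 = 9009.

9009


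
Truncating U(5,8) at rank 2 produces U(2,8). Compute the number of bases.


Truncating U(5,8) to rank 2 gives U(2,8).
Bases of U(2,8) are all 2-element subsets of 8 elements.
Number of bases = (8 choose 2) = 28.

28


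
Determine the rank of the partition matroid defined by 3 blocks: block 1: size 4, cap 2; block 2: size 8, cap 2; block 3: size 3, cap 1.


Rank of a partition matroid = sum of min(|Si|, ci) for each block.
= min(4,2) + min(8,2) + min(3,1)
= 2 + 2 + 1
= 5.

5


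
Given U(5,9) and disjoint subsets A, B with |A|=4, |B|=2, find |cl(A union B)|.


|A union B| = 4 + 2 = 6 (disjoint).
In U(5,9), cl(S) = S if |S| < 5, else cl(S) = E.
Since 6 >= 5, cl(A union B) = E.
|cl(A union B)| = 9.

9


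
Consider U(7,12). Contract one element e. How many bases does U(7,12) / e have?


Contracting e from U(7,12) gives U(6,11).
Bases of U(6,11) = C(11,6) = 11! / (6! * 5!) = 462.

462


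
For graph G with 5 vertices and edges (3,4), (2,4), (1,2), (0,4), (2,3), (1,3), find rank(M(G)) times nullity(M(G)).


r(M) = |V| - c = 5 - 1 = 4.
nullity = |E| - r(M) = 6 - 4 = 2.
Product = 4 * 2 = 8.

8


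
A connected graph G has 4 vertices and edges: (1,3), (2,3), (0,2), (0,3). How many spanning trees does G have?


By Kirchhoff's matrix tree theorem, the number of spanning trees equals
the determinant of any cofactor of the Laplacian matrix L.
G has 4 vertices and 4 edges.
Computing the (3 x 3) cofactor determinant gives 3.

3


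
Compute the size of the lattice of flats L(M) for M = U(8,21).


Flats of U(8,21): every subset of size < 8 is a flat, plus E itself.
Count = (21 choose 0) + (21 choose 1) + (21 choose 2) + (21 choose 3) + (21 choose 4) + (21 choose 5) + (21 choose 6) + (21 choose 7) + 1
     = 1 + 21 + 210 + 1330 + 5985 + 20349 + 54264 + 116280 + 1
     = 198441.

198441


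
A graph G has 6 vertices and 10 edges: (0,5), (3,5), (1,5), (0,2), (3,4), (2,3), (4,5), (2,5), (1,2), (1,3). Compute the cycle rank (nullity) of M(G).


Cycle rank (nullity) = |E| - r(M) = |E| - (|V| - c).
|E| = 10, |V| = 6, c = 1.
Nullity = 10 - (6 - 1) = 10 - 5 = 5.

5


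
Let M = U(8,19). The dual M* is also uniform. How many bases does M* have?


The dual of U(r,n) is U(n-r, n) = U(11,19).
Bases of U(11,19) are all (11)-element subsets.
|B(M*)| = (19 choose 11) = 75582.

75582


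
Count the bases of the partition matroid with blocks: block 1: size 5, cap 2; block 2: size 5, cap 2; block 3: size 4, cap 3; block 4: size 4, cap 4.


A basis picks exactly ci elements from block i.
Number of bases = product of C(|Si|, ci).
= C(5,2) * C(5,2) * C(4,3) * C(4,4)
= 10 * 10 * 4 * 1
= 400.

400


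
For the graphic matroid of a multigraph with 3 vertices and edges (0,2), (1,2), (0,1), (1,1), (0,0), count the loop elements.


In a graphic matroid, a loop is a self-loop edge (u,u) with rank 0.
Examining all 5 edges for self-loops...
Self-loops found: (1,1), (0,0)
Number of loops = 2.

2


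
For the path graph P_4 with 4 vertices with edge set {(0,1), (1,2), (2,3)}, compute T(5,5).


A path on 4 vertices is a tree with 3 edges.
T(x,y) = x^(3) for any tree.
T(5,5) = 5^3 = 125.

125


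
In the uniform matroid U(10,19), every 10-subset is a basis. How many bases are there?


Bases of U(10,19) are all 10-element subsets of the 19-element ground set.
Number of bases = C(19,10).
C(19,10) = 19! / (10! * 9!) = 92378.

92378


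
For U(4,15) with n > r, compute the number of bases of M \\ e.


Deleting e from U(4,15) gives U(4,14) since n > r.
Bases of U(4,14) = (14 choose 4) = 1001.

1001


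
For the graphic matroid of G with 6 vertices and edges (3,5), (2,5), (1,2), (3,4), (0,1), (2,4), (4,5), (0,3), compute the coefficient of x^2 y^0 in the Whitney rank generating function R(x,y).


R(x,y) = sum over A in 2^E of x^(r(E)-r(A)) * y^(|A|-r(A)).
G has 6 vertices, 8 edges. r(E) = 5.
Enumerate all 2^8 = 256 subsets.
Count subsets with r(E)-r(A)=2 and |A|-r(A)=0: 54.

54


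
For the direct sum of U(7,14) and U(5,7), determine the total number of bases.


Bases of a direct sum M1 + M2: |B| = |B(M1)| * |B(M2)|.
|B(U(7,14))| = C(14,7) = 3432.
|B(U(5,7))| = C(7,5) = 21.
Total bases = 3432 * 21 = 72072.

72072


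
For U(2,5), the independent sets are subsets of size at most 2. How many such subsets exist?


Independent sets of U(2,5) are all subsets of size <= 2.
Count = (5 choose 0) + (5 choose 1) + (5 choose 2)
     = 1 + 5 + 10
     = 16.

16


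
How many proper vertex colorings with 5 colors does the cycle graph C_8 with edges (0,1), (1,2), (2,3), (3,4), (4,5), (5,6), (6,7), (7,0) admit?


P(C_8, k) = (k-1)^8 + (-1)^8*(k-1).
P(5) = (4)^8 + 4
= 65536 + 4 = 65540.

65540


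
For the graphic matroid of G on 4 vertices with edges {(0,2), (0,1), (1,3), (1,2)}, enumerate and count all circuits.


A circuit in a graphic matroid = edge set of a simple cycle.
G has 4 vertices and 4 edges.
Enumerating all minimal edge subsets forming cycles...
Total circuits found: 1.

1


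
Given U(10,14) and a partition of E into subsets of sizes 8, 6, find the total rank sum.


r(Ai) = min(|Ai|, 10) for each part.
Sum = min(8,10) + min(6,10)
    = 8 + 6
    = 14.

14


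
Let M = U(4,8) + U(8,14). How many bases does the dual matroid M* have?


(M1+M2)* = M1* + M2*.
M1* = U(4,8), bases: C(8,4) = 70.
M2* = U(6,14), bases: C(14,6) = 3003.
|B(M*)| = 70 * 3003 = 210210.

210210


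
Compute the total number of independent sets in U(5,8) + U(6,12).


For a direct sum, |I(M1+M2)| = |I(M1)| * |I(M2)|.
|I(U(5,8))| = sum C(8,k) for k=0..5 = 219.
|I(U(6,12))| = sum C(12,k) for k=0..6 = 2510.
Total = 219 * 2510 = 549690.

549690


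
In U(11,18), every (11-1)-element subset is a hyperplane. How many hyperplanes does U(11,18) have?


Hyperplanes of U(11,18) are flats of rank 10.
In a uniform matroid, these are exactly the (10)-element subsets.
Count = C(18,10) = 43758.

43758


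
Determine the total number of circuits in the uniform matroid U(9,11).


In U(9,11), circuits are the (10)-element subsets.
Any set of 10 elements is dependent, and removing any one element gives
an independent set of size 9, so it is a minimal dependent set.
Number of circuits = C(11,10) = 11.

11


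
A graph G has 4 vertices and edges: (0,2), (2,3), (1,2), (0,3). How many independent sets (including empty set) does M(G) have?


An independent set in a graphic matroid is an acyclic edge subset.
G has 4 vertices and 4 edges.
Enumerate all 2^4 = 16 subsets, checking for acyclicity.
Total independent sets = 14.

14


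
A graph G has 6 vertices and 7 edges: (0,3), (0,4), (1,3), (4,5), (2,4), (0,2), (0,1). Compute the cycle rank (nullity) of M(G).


Cycle rank (nullity) = |E| - r(M) = |E| - (|V| - c).
|E| = 7, |V| = 6, c = 1.
Nullity = 7 - (6 - 1) = 7 - 5 = 2.

2


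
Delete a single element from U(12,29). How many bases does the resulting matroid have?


Deleting e from U(12,29) gives U(12,28) since n > r.
Bases of U(12,28) = C(28,12) = 28! / (12! * 16!) = 30421755.

30421755


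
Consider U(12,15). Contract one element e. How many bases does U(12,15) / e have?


Contracting e from U(12,15) gives U(11,14).
Bases of U(11,14) = C(14,11) = 14! / (11! * 3!) = 364.

364


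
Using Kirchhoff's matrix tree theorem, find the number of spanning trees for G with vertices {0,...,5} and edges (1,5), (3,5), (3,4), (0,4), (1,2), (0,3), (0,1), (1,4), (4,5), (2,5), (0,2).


By Kirchhoff's matrix tree theorem, the number of spanning trees equals
the determinant of any cofactor of the Laplacian matrix L.
G has 6 vertices and 11 edges.
Computing the (5 x 5) cofactor determinant gives 224.

224


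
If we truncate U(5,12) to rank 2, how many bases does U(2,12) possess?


Truncating U(5,12) to rank 2 gives U(2,12).
Bases of U(2,12) are all 2-element subsets of 12 elements.
Number of bases = C(12,2) = (12 * 11) / (1 * 2) = 66.

66


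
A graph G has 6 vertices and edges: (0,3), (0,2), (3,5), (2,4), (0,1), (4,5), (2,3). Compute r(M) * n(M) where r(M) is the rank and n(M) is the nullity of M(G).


r(M) = |V| - c = 6 - 1 = 5.
nullity = |E| - r(M) = 7 - 5 = 2.
Product = 5 * 2 = 10.

10


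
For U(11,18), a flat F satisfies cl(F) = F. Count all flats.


Flats of U(11,18): every subset of size < 11 is a flat, plus E itself.
Count = C(18,0) + C(18,1) + C(18,2) + C(18,3) + C(18,4) + C(18,5) + C(18,6) + C(18,7) + C(18,8) + C(18,9) + C(18,10) + 1
     = 1 + 18 + 153 + 816 + 3060 + 8568 + 18564 + 31824 + 43758 + 48620 + 43758 + 1
     = 199141.

199141


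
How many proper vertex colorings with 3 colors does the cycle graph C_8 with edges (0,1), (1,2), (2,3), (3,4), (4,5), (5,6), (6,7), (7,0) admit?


P(C_8, k) = (k-1)^8 + (-1)^8*(k-1).
P(3) = (2)^8 + 2
= 256 + 2 = 258.

258


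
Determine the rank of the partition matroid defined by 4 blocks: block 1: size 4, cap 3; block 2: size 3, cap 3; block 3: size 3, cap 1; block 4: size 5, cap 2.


Rank of a partition matroid = sum of min(|Si|, ci) for each block.
= min(4,3) + min(3,3) + min(3,1) + min(5,2)
= 3 + 3 + 1 + 2
= 9.

9


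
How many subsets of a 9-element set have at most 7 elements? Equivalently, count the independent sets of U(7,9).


Independent sets of U(7,9) are all subsets of size <= 7.
Count = (9 choose 0) + (9 choose 1) + (9 choose 2) + (9 choose 3) + (9 choose 4) + (9 choose 5) + (9 choose 6) + (9 choose 7)
     = 1 + 9 + 36 + 84 + 126 + 126 + 84 + 36
     = 502.

502


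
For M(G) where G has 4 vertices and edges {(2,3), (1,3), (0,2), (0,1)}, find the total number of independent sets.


An independent set in a graphic matroid is an acyclic edge subset.
G has 4 vertices and 4 edges.
Enumerate all 2^4 = 16 subsets, checking for acyclicity.
Total independent sets = 15.

15


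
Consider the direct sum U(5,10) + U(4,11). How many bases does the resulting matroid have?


Bases of a direct sum M1 + M2: |B| = |B(M1)| * |B(M2)|.
|B(U(5,10))| = C(10,5) = 252.
|B(U(4,11))| = C(11,4) = 330.
Total bases = 252 * 330 = 83160.

83160


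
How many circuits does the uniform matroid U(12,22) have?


In U(12,22), circuits are the (13)-element subsets.
Any set of 13 elements is dependent, and removing any one element gives
an independent set of size 12, so it is a minimal dependent set.
Number of circuits = C(22,13) = 497420.

497420


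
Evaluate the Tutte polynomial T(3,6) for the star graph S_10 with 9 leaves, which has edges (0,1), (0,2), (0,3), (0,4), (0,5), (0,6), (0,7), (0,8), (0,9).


A star on 10 vertices is a tree with 9 edges.
T(x,y) = x^(9) for any tree.
T(3,6) = 3^9 = 19683.

19683


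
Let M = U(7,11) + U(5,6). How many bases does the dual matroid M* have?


(M1+M2)* = M1* + M2*.
M1* = U(4,11), bases: C(11,4) = 330.
M2* = U(1,6), bases: C(6,1) = 6.
|B(M*)| = 330 * 6 = 1980.

1980


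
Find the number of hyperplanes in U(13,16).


Hyperplanes of U(13,16) are flats of rank 12.
In a uniform matroid, these are exactly the (12)-element subsets.
Count = C(16,12) = 16! / (12! * 4!) = 1820.

1820


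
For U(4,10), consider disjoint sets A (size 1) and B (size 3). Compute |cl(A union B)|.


|A union B| = 1 + 3 = 4 (disjoint).
In U(4,10), cl(S) = S if |S| < 4, else cl(S) = E.
Since 4 >= 4, cl(A union B) = E.
|cl(A union B)| = 10.

10


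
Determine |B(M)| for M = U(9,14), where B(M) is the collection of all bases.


Bases of U(9,14) are all 9-element subsets of the 14-element ground set.
Number of bases = C(14,9).
(14 choose 9) = 2002.

2002


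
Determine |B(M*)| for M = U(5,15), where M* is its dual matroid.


The dual of U(r,n) is U(n-r, n) = U(10,15).
Bases of U(10,15) are all (10)-element subsets.
|B(M*)| = C(15,10) = 3003.

3003


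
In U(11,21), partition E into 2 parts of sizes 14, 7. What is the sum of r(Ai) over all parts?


r(Ai) = min(|Ai|, 11) for each part.
Sum = min(14,11) + min(7,11)
    = 11 + 7
    = 18.

18


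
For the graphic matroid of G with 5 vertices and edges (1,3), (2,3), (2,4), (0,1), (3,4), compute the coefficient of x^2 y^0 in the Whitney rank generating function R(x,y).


R(x,y) = sum over A in 2^E of x^(r(E)-r(A)) * y^(|A|-r(A)).
G has 5 vertices, 5 edges. r(E) = 4.
Enumerate all 2^5 = 32 subsets.
Count subsets with r(E)-r(A)=2 and |A|-r(A)=0: 10.

10


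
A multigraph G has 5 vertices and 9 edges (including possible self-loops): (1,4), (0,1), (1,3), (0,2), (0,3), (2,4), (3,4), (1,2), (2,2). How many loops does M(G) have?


In a graphic matroid, a loop is a self-loop edge (u,u) with rank 0.
Examining all 9 edges for self-loops...
Self-loops found: (2,2)
Number of loops = 1.

1


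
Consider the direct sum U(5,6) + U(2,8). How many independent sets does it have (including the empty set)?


For a direct sum, |I(M1+M2)| = |I(M1)| * |I(M2)|.
|I(U(5,6))| = sum C(6,k) for k=0..5 = 63.
|I(U(2,8))| = sum C(8,k) for k=0..2 = 37.
Total = 63 * 37 = 2331.

2331


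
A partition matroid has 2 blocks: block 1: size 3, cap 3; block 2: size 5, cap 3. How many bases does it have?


A basis picks exactly ci elements from block i.
Number of bases = product of C(|Si|, ci).
= C(3,3) * C(5,3)
= 1 * 10
= 10.

10


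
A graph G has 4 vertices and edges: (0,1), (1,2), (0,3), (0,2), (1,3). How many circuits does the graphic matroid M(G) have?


A circuit in a graphic matroid = edge set of a simple cycle.
G has 4 vertices and 5 edges.
Enumerating all minimal edge subsets forming cycles...
Total circuits found: 3.

3


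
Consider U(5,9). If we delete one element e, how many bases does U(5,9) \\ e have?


Deleting e from U(5,9) gives U(5,8) since n > r.
Bases of U(5,8) = (8 choose 5) = 56.

56


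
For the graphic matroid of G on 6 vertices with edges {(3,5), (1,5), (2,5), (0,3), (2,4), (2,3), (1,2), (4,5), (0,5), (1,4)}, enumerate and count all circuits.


A circuit in a graphic matroid = edge set of a simple cycle.
G has 6 vertices and 10 edges.
Enumerating all minimal edge subsets forming cycles...
Total circuits found: 18.

18


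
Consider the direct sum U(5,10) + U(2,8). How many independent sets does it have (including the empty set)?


For a direct sum, |I(M1+M2)| = |I(M1)| * |I(M2)|.
|I(U(5,10))| = sum C(10,k) for k=0..5 = 638.
|I(U(2,8))| = sum C(8,k) for k=0..2 = 37.
Total = 638 * 37 = 23606.

23606


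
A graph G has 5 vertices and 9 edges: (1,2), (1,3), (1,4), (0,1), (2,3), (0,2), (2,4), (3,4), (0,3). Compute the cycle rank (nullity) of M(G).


Cycle rank (nullity) = |E| - r(M) = |E| - (|V| - c).
|E| = 9, |V| = 5, c = 1.
Nullity = 9 - (5 - 1) = 9 - 4 = 5.

5


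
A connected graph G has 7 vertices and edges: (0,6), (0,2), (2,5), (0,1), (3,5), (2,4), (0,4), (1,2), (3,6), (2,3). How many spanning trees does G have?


By Kirchhoff's matrix tree theorem, the number of spanning trees equals
the determinant of any cofactor of the Laplacian matrix L.
G has 7 vertices and 10 edges.
Computing the (6 x 6) cofactor determinant gives 76.

76


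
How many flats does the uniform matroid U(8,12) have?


Flats of U(8,12): every subset of size < 8 is a flat, plus E itself.
Count = C(12,0) + C(12,1) + C(12,2) + C(12,3) + C(12,4) + C(12,5) + C(12,6) + C(12,7) + 1
     = 1 + 12 + 66 + 220 + 495 + 792 + 924 + 792 + 1
     = 3303.

3303


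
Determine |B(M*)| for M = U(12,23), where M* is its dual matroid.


The dual of U(r,n) is U(n-r, n) = U(11,23).
Bases of U(11,23) are all (11)-element subsets.
|B(M*)| = (23 choose 11) = 1352078.

1352078


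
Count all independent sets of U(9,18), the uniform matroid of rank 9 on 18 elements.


Independent sets of U(9,18) are all subsets of size <= 9.
Count = C(18,0) + C(18,1) + C(18,2) + C(18,3) + C(18,4) + C(18,5) + C(18,6) + C(18,7) + C(18,8) + C(18,9)
     = 1 + 18 + 153 + 816 + 3060 + 8568 + 18564 + 31824 + 43758 + 48620
     = 155382.

155382


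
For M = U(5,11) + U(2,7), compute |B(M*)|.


(M1+M2)* = M1* + M2*.
M1* = U(6,11), bases: C(11,6) = 462.
M2* = U(5,7), bases: C(7,5) = 21.
|B(M*)| = 462 * 21 = 9702.

9702


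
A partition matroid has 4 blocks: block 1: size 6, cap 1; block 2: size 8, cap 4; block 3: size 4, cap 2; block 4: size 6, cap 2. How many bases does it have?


A basis picks exactly ci elements from block i.
Number of bases = product of C(|Si|, ci).
= C(6,1) * C(8,4) * C(4,2) * C(6,2)
= 6 * 70 * 6 * 15
= 37800.

37800


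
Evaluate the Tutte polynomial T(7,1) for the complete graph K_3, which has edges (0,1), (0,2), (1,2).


T(K_3; x,y) = x^2 + x + y.
T(7,1) = 49 + 7 + 1 = 57.

57


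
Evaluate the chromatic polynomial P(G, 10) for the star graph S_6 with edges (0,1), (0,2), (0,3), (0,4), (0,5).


P(tree, k) = k * (k-1)^(5) for any tree on 6 vertices.
P(10) = 10 * 9^5 = 10 * 59049 = 590490.

590490


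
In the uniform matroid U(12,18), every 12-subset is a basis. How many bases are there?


Bases of U(12,18) are all 12-element subsets of the 18-element ground set.
Number of bases = C(18,12).
(18 choose 12) = 18564.

18564


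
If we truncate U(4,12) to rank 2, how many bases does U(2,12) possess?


Truncating U(4,12) to rank 2 gives U(2,12).
Bases of U(2,12) are all 2-element subsets of 12 elements.
Number of bases = C(12,2) = 12! / (2! * 10!) = 66.

66


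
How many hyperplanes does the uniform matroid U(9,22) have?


Hyperplanes of U(9,22) are flats of rank 8.
In a uniform matroid, these are exactly the (8)-element subsets.
Count = C(22,8) = 319770.

319770


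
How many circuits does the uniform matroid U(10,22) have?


In U(10,22), circuits are the (11)-element subsets.
Any set of 11 elements is dependent, and removing any one element gives
an independent set of size 10, so it is a minimal dependent set.
Number of circuits = C(22,11) = 22! / (11! * 11!) = 705432.

705432


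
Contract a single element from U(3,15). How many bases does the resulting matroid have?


Contracting e from U(3,15) gives U(2,14).
Bases of U(2,14) = (14 choose 2) = 91.

91


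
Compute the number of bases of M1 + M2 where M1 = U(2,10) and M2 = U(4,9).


Bases of a direct sum M1 + M2: |B| = |B(M1)| * |B(M2)|.
|B(U(2,10))| = C(10,2) = 45.
|B(U(4,9))| = C(9,4) = 126.
Total bases = 45 * 126 = 5670.

5670


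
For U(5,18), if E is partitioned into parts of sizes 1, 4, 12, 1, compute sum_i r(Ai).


r(Ai) = min(|Ai|, 5) for each part.
Sum = min(1,5) + min(4,5) + min(12,5) + min(1,5)
    = 1 + 4 + 5 + 1
    = 11.

11


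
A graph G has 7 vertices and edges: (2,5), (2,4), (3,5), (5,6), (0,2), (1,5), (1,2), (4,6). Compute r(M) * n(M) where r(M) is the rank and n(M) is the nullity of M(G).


r(M) = |V| - c = 7 - 1 = 6.
nullity = |E| - r(M) = 8 - 6 = 2.
Product = 6 * 2 = 12.

12


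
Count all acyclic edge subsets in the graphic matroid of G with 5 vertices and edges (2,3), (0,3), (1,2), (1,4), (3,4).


An independent set in a graphic matroid is an acyclic edge subset.
G has 5 vertices and 5 edges.
Enumerate all 2^5 = 32 subsets, checking for acyclicity.
Total independent sets = 30.

30


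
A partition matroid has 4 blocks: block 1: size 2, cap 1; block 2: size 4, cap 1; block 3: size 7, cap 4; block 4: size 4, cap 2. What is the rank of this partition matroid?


Rank of a partition matroid = sum of min(|Si|, ci) for each block.
= min(2,1) + min(4,1) + min(7,4) + min(4,2)
= 1 + 1 + 4 + 2
= 8.

8


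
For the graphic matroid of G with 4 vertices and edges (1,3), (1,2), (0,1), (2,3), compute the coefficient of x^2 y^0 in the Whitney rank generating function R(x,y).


R(x,y) = sum over A in 2^E of x^(r(E)-r(A)) * y^(|A|-r(A)).
G has 4 vertices, 4 edges. r(E) = 3.
Enumerate all 2^4 = 16 subsets.
Count subsets with r(E)-r(A)=2 and |A|-r(A)=0: 4.

4


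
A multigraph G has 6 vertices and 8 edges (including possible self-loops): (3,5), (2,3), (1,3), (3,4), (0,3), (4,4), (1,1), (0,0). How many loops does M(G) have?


In a graphic matroid, a loop is a self-loop edge (u,u) with rank 0.
Examining all 8 edges for self-loops...
Self-loops found: (4,4), (1,1), (0,0)
Number of loops = 3.

3


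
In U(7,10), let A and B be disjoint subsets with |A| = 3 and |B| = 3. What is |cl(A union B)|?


|A union B| = 3 + 3 = 6 (disjoint).
In U(7,10), cl(S) = S if |S| < 7, else cl(S) = E.
Since 6 < 7, cl(A union B) = A union B.
|cl(A union B)| = 6.

6


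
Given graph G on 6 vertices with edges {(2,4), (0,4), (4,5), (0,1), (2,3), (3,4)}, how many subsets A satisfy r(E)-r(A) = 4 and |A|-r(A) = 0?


R(x,y) = sum over A in 2^E of x^(r(E)-r(A)) * y^(|A|-r(A)).
G has 6 vertices, 6 edges. r(E) = 5.
Enumerate all 2^6 = 64 subsets.
Count subsets with r(E)-r(A)=4 and |A|-r(A)=0: 6.

6


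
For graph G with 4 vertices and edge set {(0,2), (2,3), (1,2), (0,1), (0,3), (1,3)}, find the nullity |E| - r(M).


Cycle rank (nullity) = |E| - r(M) = |E| - (|V| - c).
|E| = 6, |V| = 4, c = 1.
Nullity = 6 - (4 - 1) = 6 - 3 = 3.

3


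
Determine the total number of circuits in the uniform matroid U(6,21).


In U(6,21), circuits are the (7)-element subsets.
Any set of 7 elements is dependent, and removing any one element gives
an independent set of size 6, so it is a minimal dependent set.
Number of circuits = C(21,7) = 116280.

116280


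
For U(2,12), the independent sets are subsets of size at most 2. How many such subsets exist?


Independent sets of U(2,12) are all subsets of size <= 2.
Count = C(12,0) + C(12,1) + C(12,2)
     = 1 + 12 + 66
     = 79.

79


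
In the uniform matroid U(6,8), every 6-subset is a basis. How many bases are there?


Bases of U(6,8) are all 6-element subsets of the 8-element ground set.
Number of bases = C(8,6).
C(8,6) = 28.

28


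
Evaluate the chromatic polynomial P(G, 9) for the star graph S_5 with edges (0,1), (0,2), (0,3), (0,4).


P(tree, k) = k * (k-1)^(4) for any tree on 5 vertices.
P(9) = 9 * 8^4 = 9 * 4096 = 36864.

36864


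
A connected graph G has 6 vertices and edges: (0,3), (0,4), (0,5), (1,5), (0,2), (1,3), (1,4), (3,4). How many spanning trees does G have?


By Kirchhoff's matrix tree theorem, the number of spanning trees equals
the determinant of any cofactor of the Laplacian matrix L.
G has 6 vertices and 8 edges.
Computing the (5 x 5) cofactor determinant gives 24.

24


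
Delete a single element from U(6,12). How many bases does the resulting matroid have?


Deleting e from U(6,12) gives U(6,11) since n > r.
Bases of U(6,11) = C(11,6) = 462.

462


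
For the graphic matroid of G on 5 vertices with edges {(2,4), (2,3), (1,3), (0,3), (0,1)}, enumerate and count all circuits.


A circuit in a graphic matroid = edge set of a simple cycle.
G has 5 vertices and 5 edges.
Enumerating all minimal edge subsets forming cycles...
Total circuits found: 1.

1


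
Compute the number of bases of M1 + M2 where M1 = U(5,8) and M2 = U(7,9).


Bases of a direct sum M1 + M2: |B| = |B(M1)| * |B(M2)|.
|B(U(5,8))| = C(8,5) = 56.
|B(U(7,9))| = C(9,7) = 36.
Total bases = 56 * 36 = 2016.

2016


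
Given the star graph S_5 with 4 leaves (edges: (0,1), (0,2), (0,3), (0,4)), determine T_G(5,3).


A star on 5 vertices is a tree with 4 edges.
T(x,y) = x^(4) for any tree.
T(5,3) = 5^4 = 625.

625


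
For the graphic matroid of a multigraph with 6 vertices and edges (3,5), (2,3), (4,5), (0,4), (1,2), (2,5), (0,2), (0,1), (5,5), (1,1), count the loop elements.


In a graphic matroid, a loop is a self-loop edge (u,u) with rank 0.
Examining all 10 edges for self-loops...
Self-loops found: (5,5), (1,1)
Number of loops = 2.

2


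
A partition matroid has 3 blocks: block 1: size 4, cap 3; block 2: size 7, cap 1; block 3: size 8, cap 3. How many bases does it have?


A basis picks exactly ci elements from block i.
Number of bases = product of C(|Si|, ci).
= C(4,3) * C(7,1) * C(8,3)
= 4 * 7 * 56
= 1568.

1568


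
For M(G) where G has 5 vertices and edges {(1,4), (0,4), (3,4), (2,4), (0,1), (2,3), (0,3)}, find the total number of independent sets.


An independent set in a graphic matroid is an acyclic edge subset.
G has 5 vertices and 7 edges.
Enumerate all 2^7 = 128 subsets, checking for acyclicity.
Total independent sets = 82.

82


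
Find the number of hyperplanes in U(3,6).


Hyperplanes of U(3,6) are flats of rank 2.
In a uniform matroid, these are exactly the (2)-element subsets.
Count = (6 choose 2) = 15.

15


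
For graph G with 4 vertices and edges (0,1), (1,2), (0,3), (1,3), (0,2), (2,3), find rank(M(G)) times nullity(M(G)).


r(M) = |V| - c = 4 - 1 = 3.
nullity = |E| - r(M) = 6 - 3 = 3.
Product = 3 * 3 = 9.

9


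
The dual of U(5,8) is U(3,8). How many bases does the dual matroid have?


The dual of U(r,n) is U(n-r, n) = U(3,8).
Bases of U(3,8) are all (3)-element subsets.
|B(M*)| = C(8,3) = (8 * 7 * 6) / (1 * 2 * 3) = 56.

56


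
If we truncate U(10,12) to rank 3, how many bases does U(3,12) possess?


Truncating U(10,12) to rank 3 gives U(3,12).
Bases of U(3,12) are all 3-element subsets of 12 elements.
Number of bases = (12 choose 3) = 220.

220


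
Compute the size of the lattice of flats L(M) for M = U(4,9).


Flats of U(4,9): every subset of size < 4 is a flat, plus E itself.
Count = C(9,0) + C(9,1) + C(9,2) + C(9,3) + 1
     = 1 + 9 + 36 + 84 + 1
     = 131.

131


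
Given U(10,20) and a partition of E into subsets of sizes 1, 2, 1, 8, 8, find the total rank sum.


r(Ai) = min(|Ai|, 10) for each part.
Sum = min(1,10) + min(2,10) + min(1,10) + min(8,10) + min(8,10)
    = 1 + 2 + 1 + 8 + 8
    = 20.

20


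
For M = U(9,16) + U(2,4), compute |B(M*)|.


(M1+M2)* = M1* + M2*.
M1* = U(7,16), bases: C(16,7) = 11440.
M2* = U(2,4), bases: C(4,2) = 6.
|B(M*)| = 11440 * 6 = 68640.

68640


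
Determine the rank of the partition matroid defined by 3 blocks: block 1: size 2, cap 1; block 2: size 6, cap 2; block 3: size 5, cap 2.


Rank of a partition matroid = sum of min(|Si|, ci) for each block.
= min(2,1) + min(6,2) + min(5,2)
= 1 + 2 + 2
= 5.

5


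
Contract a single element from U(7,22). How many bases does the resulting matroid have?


Contracting e from U(7,22) gives U(6,21).
Bases of U(6,21) = (21 choose 6) = 54264.

54264


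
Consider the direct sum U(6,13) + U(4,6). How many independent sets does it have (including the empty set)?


For a direct sum, |I(M1+M2)| = |I(M1)| * |I(M2)|.
|I(U(6,13))| = sum C(13,k) for k=0..6 = 4096.
|I(U(4,6))| = sum C(6,k) for k=0..4 = 57.
Total = 4096 * 57 = 233472.

233472


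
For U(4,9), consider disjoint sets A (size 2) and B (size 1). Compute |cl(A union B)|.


|A union B| = 2 + 1 = 3 (disjoint).
In U(4,9), cl(S) = S if |S| < 4, else cl(S) = E.
Since 3 < 4, cl(A union B) = A union B.
|cl(A union B)| = 3.

3


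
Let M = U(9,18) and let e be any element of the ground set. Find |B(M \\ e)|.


Deleting e from U(9,18) gives U(9,17) since n > r.
Bases of U(9,17) = (17 choose 9) = 24310.

24310


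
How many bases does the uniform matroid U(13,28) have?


Bases of U(13,28) are all 13-element subsets of the 28-element ground set.
Number of bases = C(28,13).
C(28,13) = 28! / (13! * 15!) = 37442160.

37442160


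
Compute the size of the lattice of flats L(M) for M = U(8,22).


Flats of U(8,22): every subset of size < 8 is a flat, plus E itself.
Count = (22 choose 0) + (22 choose 1) + (22 choose 2) + (22 choose 3) + (22 choose 4) + (22 choose 5) + (22 choose 6) + (22 choose 7) + 1
     = 1 + 22 + 231 + 1540 + 7315 + 26334 + 74613 + 170544 + 1
     = 280601.

280601


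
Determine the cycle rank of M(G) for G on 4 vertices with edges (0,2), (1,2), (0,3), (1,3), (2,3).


Cycle rank (nullity) = |E| - r(M) = |E| - (|V| - c).
|E| = 5, |V| = 4, c = 1.
Nullity = 5 - (4 - 1) = 5 - 3 = 2.

2


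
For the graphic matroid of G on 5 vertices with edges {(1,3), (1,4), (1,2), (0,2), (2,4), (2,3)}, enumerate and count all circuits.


A circuit in a graphic matroid = edge set of a simple cycle.
G has 5 vertices and 6 edges.
Enumerating all minimal edge subsets forming cycles...
Total circuits found: 3.

3


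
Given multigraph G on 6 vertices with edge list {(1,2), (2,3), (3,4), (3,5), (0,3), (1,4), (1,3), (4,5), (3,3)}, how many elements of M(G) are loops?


In a graphic matroid, a loop is a self-loop edge (u,u) with rank 0.
Examining all 9 edges for self-loops...
Self-loops found: (3,3)
Number of loops = 1.

1


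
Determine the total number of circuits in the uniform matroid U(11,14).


In U(11,14), circuits are the (12)-element subsets.
Any set of 12 elements is dependent, and removing any one element gives
an independent set of size 11, so it is a minimal dependent set.
Number of circuits = C(14,12) = 91.

91


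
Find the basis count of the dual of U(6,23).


The dual of U(r,n) is U(n-r, n) = U(17,23).
Bases of U(17,23) are all (17)-element subsets.
|B(M*)| = C(23,17) = 23! / (17! * 6!) = 100947.

100947


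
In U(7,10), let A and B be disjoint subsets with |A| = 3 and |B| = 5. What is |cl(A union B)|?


|A union B| = 3 + 5 = 8 (disjoint).
In U(7,10), cl(S) = S if |S| < 7, else cl(S) = E.
Since 8 >= 7, cl(A union B) = E.
|cl(A union B)| = 10.

10


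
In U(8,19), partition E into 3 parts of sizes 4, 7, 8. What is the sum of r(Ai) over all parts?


r(Ai) = min(|Ai|, 8) for each part.
Sum = min(4,8) + min(7,8) + min(8,8)
    = 4 + 7 + 8
    = 19.

19


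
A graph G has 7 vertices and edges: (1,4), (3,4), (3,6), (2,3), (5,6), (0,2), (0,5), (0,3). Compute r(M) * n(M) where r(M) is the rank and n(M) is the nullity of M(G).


r(M) = |V| - c = 7 - 1 = 6.
nullity = |E| - r(M) = 8 - 6 = 2.
Product = 6 * 2 = 12.

12


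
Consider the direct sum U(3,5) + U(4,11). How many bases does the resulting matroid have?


Bases of a direct sum M1 + M2: |B| = |B(M1)| * |B(M2)|.
|B(U(3,5))| = C(5,3) = 10.
|B(U(4,11))| = C(11,4) = 330.
Total bases = 10 * 330 = 3300.

3300


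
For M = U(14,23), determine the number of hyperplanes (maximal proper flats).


Hyperplanes of U(14,23) are flats of rank 13.
In a uniform matroid, these are exactly the (13)-element subsets.
Count = C(23,13) = 23! / (13! * 10!) = 1144066.

1144066


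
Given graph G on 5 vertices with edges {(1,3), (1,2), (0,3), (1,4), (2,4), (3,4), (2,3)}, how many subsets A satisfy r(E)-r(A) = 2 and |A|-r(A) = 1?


R(x,y) = sum over A in 2^E of x^(r(E)-r(A)) * y^(|A|-r(A)).
G has 5 vertices, 7 edges. r(E) = 4.
Enumerate all 2^7 = 128 subsets.
Count subsets with r(E)-r(A)=2 and |A|-r(A)=1: 4.

4


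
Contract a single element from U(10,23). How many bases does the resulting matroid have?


Contracting e from U(10,23) gives U(9,22).
Bases of U(9,22) = C(22,9) = 497420.

497420


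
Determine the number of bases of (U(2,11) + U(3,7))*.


(M1+M2)* = M1* + M2*.
M1* = U(9,11), bases: C(11,9) = 55.
M2* = U(4,7), bases: C(7,4) = 35.
|B(M*)| = 55 * 35 = 1925.

1925


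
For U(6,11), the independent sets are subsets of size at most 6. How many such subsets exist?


Independent sets of U(6,11) are all subsets of size <= 6.
Count = C(11,0) + C(11,1) + C(11,2) + C(11,3) + C(11,4) + C(11,5) + C(11,6)
     = 1 + 11 + 55 + 165 + 330 + 462 + 462
     = 1486.

1486


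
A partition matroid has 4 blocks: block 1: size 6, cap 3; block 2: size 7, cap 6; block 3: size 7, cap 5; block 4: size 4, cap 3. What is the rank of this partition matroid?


Rank of a partition matroid = sum of min(|Si|, ci) for each block.
= min(6,3) + min(7,6) + min(7,5) + min(4,3)
= 3 + 6 + 5 + 3
= 17.

17


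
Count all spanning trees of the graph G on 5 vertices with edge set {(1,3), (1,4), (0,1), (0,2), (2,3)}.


By Kirchhoff's matrix tree theorem, the number of spanning trees equals
the determinant of any cofactor of the Laplacian matrix L.
G has 5 vertices and 5 edges.
Computing the (4 x 4) cofactor determinant gives 4.

4


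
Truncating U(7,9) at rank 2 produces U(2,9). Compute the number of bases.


Truncating U(7,9) to rank 2 gives U(2,9).
Bases of U(2,9) are all 2-element subsets of 9 elements.
Number of bases = C(9,2) = (9 * 8) / (1 * 2) = 36.

36


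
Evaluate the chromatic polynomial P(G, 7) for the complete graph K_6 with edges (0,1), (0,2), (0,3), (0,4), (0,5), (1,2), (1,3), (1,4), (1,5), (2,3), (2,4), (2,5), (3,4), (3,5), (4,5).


P(K_6, k) = k(k-1)(k-2)...(k-5).
P(7) = (7) * (6) * (5) * (4) * (3) * (2) = 5040.

5040


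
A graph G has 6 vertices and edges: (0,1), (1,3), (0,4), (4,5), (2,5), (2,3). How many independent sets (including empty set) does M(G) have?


An independent set in a graphic matroid is an acyclic edge subset.
G has 6 vertices and 6 edges.
Enumerate all 2^6 = 64 subsets, checking for acyclicity.
Total independent sets = 63.

63


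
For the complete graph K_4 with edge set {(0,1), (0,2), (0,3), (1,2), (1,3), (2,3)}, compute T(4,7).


T(K_4; x,y) = x^3 + 3x^2 + 4xy + 2x + y^3 + 3y^2 + 2y.
Substituting x=4, y=7:
= 64 + 48 + 112 + 8 + 343 + 147 + 14
= 736.

736


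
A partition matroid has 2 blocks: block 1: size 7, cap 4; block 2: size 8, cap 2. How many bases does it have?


A basis picks exactly ci elements from block i.
Number of bases = product of C(|Si|, ci).
= C(7,4) * C(8,2)
= 35 * 28
= 980.

980


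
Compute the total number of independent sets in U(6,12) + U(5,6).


For a direct sum, |I(M1+M2)| = |I(M1)| * |I(M2)|.
|I(U(6,12))| = sum C(12,k) for k=0..6 = 2510.
|I(U(5,6))| = sum C(6,k) for k=0..5 = 63.
Total = 2510 * 63 = 158130.

158130


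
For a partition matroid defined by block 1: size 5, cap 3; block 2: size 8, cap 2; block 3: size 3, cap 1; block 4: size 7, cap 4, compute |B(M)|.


A basis picks exactly ci elements from block i.
Number of bases = product of C(|Si|, ci).
= C(5,3) * C(8,2) * C(3,1) * C(7,4)
= 10 * 28 * 3 * 35
= 29400.

29400


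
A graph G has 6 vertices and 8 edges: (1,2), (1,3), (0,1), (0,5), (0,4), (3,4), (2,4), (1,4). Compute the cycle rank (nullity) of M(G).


Cycle rank (nullity) = |E| - r(M) = |E| - (|V| - c).
|E| = 8, |V| = 6, c = 1.
Nullity = 8 - (6 - 1) = 8 - 5 = 3.

3


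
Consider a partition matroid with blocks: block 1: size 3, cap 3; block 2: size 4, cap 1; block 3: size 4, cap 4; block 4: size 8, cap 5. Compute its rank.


Rank of a partition matroid = sum of min(|Si|, ci) for each block.
= min(3,3) + min(4,1) + min(4,4) + min(8,5)
= 3 + 1 + 4 + 5
= 13.

13


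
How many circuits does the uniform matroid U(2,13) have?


In U(2,13), circuits are the (3)-element subsets.
Any set of 3 elements is dependent, and removing any one element gives
an independent set of size 2, so it is a minimal dependent set.
Number of circuits = (13 choose 3) = 286.

286


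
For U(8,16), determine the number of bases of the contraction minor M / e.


Contracting e from U(8,16) gives U(7,15).
Bases of U(7,15) = C(15,7) = 6435.

6435


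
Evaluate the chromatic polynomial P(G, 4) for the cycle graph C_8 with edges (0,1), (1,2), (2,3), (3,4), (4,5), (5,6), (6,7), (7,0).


P(C_8, k) = (k-1)^8 + (-1)^8*(k-1).
P(4) = (3)^8 + 3
= 6561 + 3 = 6564.

6564


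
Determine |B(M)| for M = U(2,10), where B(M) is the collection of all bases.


Bases of U(2,10) are all 2-element subsets of the 10-element ground set.
Number of bases = C(10,2).
C(10,2) = (10 * 9) / (1 * 2) = 45.

45


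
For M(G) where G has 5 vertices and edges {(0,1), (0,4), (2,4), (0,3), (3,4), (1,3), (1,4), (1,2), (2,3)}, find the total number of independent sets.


An independent set in a graphic matroid is an acyclic edge subset.
G has 5 vertices and 9 edges.
Enumerate all 2^9 = 512 subsets, checking for acyclicity.
Total independent sets = 198.

198


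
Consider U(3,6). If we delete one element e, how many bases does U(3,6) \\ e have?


Deleting e from U(3,6) gives U(3,5) since n > r.
Bases of U(3,5) = C(5,3) = (5 * 4 * 3) / (1 * 2 * 3) = 10.

10


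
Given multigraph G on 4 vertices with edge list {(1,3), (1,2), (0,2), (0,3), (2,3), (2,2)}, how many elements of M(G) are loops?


In a graphic matroid, a loop is a self-loop edge (u,u) with rank 0.
Examining all 6 edges for self-loops...
Self-loops found: (2,2)
Number of loops = 1.

1


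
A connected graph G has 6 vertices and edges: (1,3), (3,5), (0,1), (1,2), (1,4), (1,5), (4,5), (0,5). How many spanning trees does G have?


By Kirchhoff's matrix tree theorem, the number of spanning trees equals
the determinant of any cofactor of the Laplacian matrix L.
G has 6 vertices and 8 edges.
Computing the (5 x 5) cofactor determinant gives 20.

20


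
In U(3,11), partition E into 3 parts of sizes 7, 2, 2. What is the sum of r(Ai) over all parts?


r(Ai) = min(|Ai|, 3) for each part.
Sum = min(7,3) + min(2,3) + min(2,3)
    = 3 + 2 + 2
    = 7.

7


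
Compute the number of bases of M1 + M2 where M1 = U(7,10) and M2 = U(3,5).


Bases of a direct sum M1 + M2: |B| = |B(M1)| * |B(M2)|.
|B(U(7,10))| = C(10,7) = 120.
|B(U(3,5))| = C(5,3) = 10.
Total bases = 120 * 10 = 1200.

1200


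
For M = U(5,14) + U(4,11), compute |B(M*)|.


(M1+M2)* = M1* + M2*.
M1* = U(9,14), bases: C(14,9) = 2002.
M2* = U(7,11), bases: C(11,7) = 330.
|B(M*)| = 2002 * 330 = 660660.

660660


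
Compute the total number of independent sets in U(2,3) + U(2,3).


For a direct sum, |I(M1+M2)| = |I(M1)| * |I(M2)|.
|I(U(2,3))| = sum C(3,k) for k=0..2 = 7.
|I(U(2,3))| = sum C(3,k) for k=0..2 = 7.
Total = 7 * 7 = 49.

49


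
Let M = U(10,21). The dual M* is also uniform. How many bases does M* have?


The dual of U(r,n) is U(n-r, n) = U(11,21).
Bases of U(11,21) are all (11)-element subsets.
|B(M*)| = (21 choose 11) = 352716.

352716


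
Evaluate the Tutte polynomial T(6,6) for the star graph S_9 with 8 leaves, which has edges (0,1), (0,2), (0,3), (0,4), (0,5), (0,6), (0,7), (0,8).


A star on 9 vertices is a tree with 8 edges.
T(x,y) = x^(8) for any tree.
T(6,6) = 6^8 = 1679616.

1679616


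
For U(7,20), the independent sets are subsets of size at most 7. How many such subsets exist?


Independent sets of U(7,20) are all subsets of size <= 7.
Count = (20 choose 0) + (20 choose 1) + (20 choose 2) + (20 choose 3) + (20 choose 4) + (20 choose 5) + (20 choose 6) + (20 choose 7)
     = 1 + 20 + 190 + 1140 + 4845 + 15504 + 38760 + 77520
     = 137980.

137980


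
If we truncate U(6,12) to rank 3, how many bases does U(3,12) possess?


Truncating U(6,12) to rank 3 gives U(3,12).
Bases of U(3,12) are all 3-element subsets of 12 elements.
Number of bases = (12 choose 3) = 220.

220


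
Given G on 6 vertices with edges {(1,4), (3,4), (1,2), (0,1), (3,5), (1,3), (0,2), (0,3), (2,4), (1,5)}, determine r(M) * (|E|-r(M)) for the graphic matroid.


r(M) = |V| - c = 6 - 1 = 5.
nullity = |E| - r(M) = 10 - 5 = 5.
Product = 5 * 5 = 25.

25
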